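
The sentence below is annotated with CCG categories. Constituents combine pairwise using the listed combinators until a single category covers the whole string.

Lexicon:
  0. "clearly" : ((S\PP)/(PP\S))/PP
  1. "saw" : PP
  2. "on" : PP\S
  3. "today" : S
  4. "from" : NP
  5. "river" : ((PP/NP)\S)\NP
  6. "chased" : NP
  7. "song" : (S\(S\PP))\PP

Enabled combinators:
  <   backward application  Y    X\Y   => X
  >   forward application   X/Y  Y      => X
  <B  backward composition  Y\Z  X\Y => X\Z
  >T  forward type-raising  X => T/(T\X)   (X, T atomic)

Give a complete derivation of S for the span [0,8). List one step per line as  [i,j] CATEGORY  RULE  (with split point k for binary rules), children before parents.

[0,8] S   <
  [0,3] S\PP   >
    [0,2] (S\PP)/(PP\S)   >
      [0,1] "clearly" : ((S\PP)/(PP\S))/PP
      [1,2] "saw" : PP
    [2,3] "on" : PP\S
  [3,8] S\(S\PP)   <
    [3,7] PP   >
      [3,6] PP/NP   <
        [3,4] "today" : S
        [4,6] (PP/NP)\S   <
          [4,5] "from" : NP
          [5,6] "river" : ((PP/NP)\S)\NP
      [6,7] "chased" : NP
    [7,8] "song" : (S\(S\PP))\PP

[0,1] ((S\PP)/(PP\S))/PP  lex  "clearly"
[1,2] PP  lex  "saw"
[0,2] (S\PP)/(PP\S)  >  k=1
[2,3] PP\S  lex  "on"
[0,3] S\PP  >  k=2
[3,4] S  lex  "today"
[4,5] NP  lex  "from"
[5,6] ((PP/NP)\S)\NP  lex  "river"
[4,6] (PP/NP)\S  <  k=5
[3,6] PP/NP  <  k=4
[6,7] NP  lex  "chased"
[3,7] PP  >  k=6
[7,8] (S\(S\PP))\PP  lex  "song"
[3,8] S\(S\PP)  <  k=7
[0,8] S  <  k=3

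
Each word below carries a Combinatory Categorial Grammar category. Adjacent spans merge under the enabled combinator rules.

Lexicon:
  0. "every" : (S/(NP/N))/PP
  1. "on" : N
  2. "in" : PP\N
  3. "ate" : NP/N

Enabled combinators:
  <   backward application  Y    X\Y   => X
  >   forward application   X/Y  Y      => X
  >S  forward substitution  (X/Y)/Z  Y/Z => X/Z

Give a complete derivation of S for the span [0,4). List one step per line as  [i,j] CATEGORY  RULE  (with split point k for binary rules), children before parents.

[0,4] S   >
  [0,3] S/(NP/N)   >
    [0,1] "every" : (S/(NP/N))/PP
    [1,3] PP   <
      [1,2] "on" : N
      [2,3] "in" : PP\N
  [3,4] "ate" : NP/N

[0,1] (S/(NP/N))/PP  lex  "every"
[1,2] N  lex  "on"
[2,3] PP\N  lex  "in"
[1,3] PP  <  k=2
[0,3] S/(NP/N)  >  k=1
[3,4] NP/N  lex  "ate"
[0,4] S  >  k=3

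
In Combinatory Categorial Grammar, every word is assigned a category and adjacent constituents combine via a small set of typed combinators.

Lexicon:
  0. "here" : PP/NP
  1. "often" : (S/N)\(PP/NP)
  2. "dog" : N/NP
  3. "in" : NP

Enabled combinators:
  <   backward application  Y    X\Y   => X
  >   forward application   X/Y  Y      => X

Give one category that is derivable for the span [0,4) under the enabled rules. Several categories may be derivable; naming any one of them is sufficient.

S

[0,4] S   >
  [0,2] S/N   <
    [0,1] "here" : PP/NP
    [1,2] "often" : (S/N)\(PP/NP)
  [2,4] N   >
    [2,3] "dog" : N/NP
    [3,4] "in" : NP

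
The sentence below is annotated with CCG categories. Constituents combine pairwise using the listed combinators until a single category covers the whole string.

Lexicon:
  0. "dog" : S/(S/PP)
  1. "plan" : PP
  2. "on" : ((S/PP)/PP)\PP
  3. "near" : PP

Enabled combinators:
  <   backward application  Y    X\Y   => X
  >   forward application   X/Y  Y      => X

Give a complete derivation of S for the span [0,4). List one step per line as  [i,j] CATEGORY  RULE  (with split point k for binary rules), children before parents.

[0,4] S   >
  [0,1] "dog" : S/(S/PP)
  [1,4] S/PP   >
    [1,3] (S/PP)/PP   <
      [1,2] "plan" : PP
      [2,3] "on" : ((S/PP)/PP)\PP
    [3,4] "near" : PP

[0,1] S/(S/PP)  lex  "dog"
[1,2] PP  lex  "plan"
[2,3] ((S/PP)/PP)\PP  lex  "on"
[1,3] (S/PP)/PP  <  k=2
[3,4] PP  lex  "near"
[1,4] S/PP  >  k=3
[0,4] S  >  k=1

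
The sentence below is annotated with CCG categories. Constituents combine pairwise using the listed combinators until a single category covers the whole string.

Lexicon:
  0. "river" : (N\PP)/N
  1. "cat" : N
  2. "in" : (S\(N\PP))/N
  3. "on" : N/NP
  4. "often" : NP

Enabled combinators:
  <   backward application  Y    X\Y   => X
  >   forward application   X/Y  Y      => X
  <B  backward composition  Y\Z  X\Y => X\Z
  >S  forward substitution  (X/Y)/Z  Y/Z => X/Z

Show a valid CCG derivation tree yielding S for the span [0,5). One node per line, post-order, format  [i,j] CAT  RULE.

[0,5] S   <
  [0,2] N\PP   >
    [0,1] "river" : (N\PP)/N
    [1,2] "cat" : N
  [2,5] S\(N\PP)   >
    [2,3] "in" : (S\(N\PP))/N
    [3,5] N   >
      [3,4] "on" : N/NP
      [4,5] "often" : NP

[0,1] (N\PP)/N  lex  "river"
[1,2] N  lex  "cat"
[0,2] N\PP  >  k=1
[2,3] (S\(N\PP))/N  lex  "in"
[3,4] N/NP  lex  "on"
[4,5] NP  lex  "often"
[3,5] N  >  k=4
[2,5] S\(N\PP)  >  k=3
[0,5] S  <  k=2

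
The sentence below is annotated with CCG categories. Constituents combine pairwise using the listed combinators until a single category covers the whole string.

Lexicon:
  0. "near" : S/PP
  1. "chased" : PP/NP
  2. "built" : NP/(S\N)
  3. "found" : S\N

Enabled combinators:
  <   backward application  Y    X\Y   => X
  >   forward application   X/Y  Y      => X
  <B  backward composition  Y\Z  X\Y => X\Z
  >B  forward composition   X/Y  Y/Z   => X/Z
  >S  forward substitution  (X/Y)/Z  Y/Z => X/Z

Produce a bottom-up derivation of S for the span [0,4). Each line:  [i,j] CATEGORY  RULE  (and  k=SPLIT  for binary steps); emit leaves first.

[0,1] S/PP  lex  "near"
[1,2] PP/NP  lex  "chased"
[2,3] NP/(S\N)  lex  "built"
[3,4] S\N  lex  "found"
[2,4] NP  >  k=3
[1,4] PP  >  k=2
[0,4] S  >  k=1

[0,4] S   >
  [0,1] "near" : S/PP
  [1,4] PP   >
    [1,2] "chased" : PP/NP
    [2,4] NP   >
      [2,3] "built" : NP/(S\N)
      [3,4] "found" : S\N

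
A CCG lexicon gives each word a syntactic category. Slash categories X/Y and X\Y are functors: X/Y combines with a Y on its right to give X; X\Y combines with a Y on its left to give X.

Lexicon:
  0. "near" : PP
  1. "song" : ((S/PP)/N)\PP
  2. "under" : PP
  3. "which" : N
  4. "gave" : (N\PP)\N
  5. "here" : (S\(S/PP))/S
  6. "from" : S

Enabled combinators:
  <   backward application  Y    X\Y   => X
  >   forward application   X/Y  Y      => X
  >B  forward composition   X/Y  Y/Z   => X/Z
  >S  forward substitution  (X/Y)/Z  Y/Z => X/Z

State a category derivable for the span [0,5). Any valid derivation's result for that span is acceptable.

S/PP

[0,7] S   <
  [0,5] S/PP   >
    [0,2] (S/PP)/N   <
      [0,1] "near" : PP
      [1,2] "song" : ((S/PP)/N)\PP
    [2,5] N   <
      [2,3] "under" : PP
      [3,5] N\PP   <
        [3,4] "which" : N
        [4,5] "gave" : (N\PP)\N
  [5,7] S\(S/PP)   >
    [5,6] "here" : (S\(S/PP))/S
    [6,7] "from" : S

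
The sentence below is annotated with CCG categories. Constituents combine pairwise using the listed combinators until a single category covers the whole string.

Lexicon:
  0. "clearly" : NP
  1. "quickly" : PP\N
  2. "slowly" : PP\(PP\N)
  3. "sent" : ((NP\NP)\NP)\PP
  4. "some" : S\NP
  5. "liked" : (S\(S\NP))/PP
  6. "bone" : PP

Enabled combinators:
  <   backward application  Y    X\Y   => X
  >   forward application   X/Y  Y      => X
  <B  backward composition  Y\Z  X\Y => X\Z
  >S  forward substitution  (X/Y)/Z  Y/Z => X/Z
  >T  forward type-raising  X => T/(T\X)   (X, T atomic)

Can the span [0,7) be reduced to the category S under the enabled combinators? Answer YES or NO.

[0,7] S   <
  [0,5] S\NP   <B
    [0,4] NP\NP   <
      [0,1] "clearly" : NP
      [1,4] (NP\NP)\NP   <
        [1,3] PP   <
          [1,2] "quickly" : PP\N
          [2,3] "slowly" : PP\(PP\N)
        [3,4] "sent" : ((NP\NP)\NP)\PP
    [4,5] "some" : S\NP
  [5,7] S\(S\NP)   >
    [5,6] "liked" : (S\(S\NP))/PP
    [6,7] "bone" : PP

YES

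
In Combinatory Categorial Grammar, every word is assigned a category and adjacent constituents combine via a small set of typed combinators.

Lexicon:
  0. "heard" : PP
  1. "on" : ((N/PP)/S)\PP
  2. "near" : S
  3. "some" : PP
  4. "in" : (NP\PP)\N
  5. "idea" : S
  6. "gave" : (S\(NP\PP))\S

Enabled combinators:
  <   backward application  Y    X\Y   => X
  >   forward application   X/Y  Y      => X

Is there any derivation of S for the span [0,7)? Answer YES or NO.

[0,7] S   <
  [0,5] NP\PP   <
    [0,4] N   >
      [0,3] N/PP   >
        [0,2] (N/PP)/S   <
          [0,1] "heard" : PP
          [1,2] "on" : ((N/PP)/S)\PP
        [2,3] "near" : S
      [3,4] "some" : PP
    [4,5] "in" : (NP\PP)\N
  [5,7] S\(NP\PP)   <
    [5,6] "idea" : S
    [6,7] "gave" : (S\(NP\PP))\S

YES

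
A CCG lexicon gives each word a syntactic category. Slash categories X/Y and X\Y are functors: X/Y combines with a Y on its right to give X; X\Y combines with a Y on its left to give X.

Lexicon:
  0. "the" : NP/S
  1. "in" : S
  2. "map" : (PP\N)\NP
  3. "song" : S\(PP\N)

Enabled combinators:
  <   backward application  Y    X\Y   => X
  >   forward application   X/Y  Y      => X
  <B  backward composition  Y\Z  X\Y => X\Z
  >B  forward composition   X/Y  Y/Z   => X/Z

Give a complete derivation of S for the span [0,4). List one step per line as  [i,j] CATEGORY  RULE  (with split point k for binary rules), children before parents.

[0,4] S   <
  [0,2] NP   >
    [0,1] "the" : NP/S
    [1,2] "in" : S
  [2,4] S\NP   <B
    [2,3] "map" : (PP\N)\NP
    [3,4] "song" : S\(PP\N)

[0,1] NP/S  lex  "the"
[1,2] S  lex  "in"
[0,2] NP  >  k=1
[2,3] (PP\N)\NP  lex  "map"
[3,4] S\(PP\N)  lex  "song"
[2,4] S\NP  <B  k=3
[0,4] S  <  k=2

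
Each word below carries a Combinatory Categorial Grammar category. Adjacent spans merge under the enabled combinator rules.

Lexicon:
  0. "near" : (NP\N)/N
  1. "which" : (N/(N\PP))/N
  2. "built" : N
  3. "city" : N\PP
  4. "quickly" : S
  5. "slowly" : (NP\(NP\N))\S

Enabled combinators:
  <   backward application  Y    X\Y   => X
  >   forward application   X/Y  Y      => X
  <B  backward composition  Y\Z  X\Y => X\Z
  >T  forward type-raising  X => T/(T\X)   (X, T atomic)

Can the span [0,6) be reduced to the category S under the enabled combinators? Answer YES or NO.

NO

(NP\N)/N (N/(N\PP))/N N N\PP S (NP\(NP\N))\S
CKY chart[0,6] = {N/(N\NP), NP, NP/(NP\NP), PP/(PP\NP), S/(S\NP)}; S ∉ chart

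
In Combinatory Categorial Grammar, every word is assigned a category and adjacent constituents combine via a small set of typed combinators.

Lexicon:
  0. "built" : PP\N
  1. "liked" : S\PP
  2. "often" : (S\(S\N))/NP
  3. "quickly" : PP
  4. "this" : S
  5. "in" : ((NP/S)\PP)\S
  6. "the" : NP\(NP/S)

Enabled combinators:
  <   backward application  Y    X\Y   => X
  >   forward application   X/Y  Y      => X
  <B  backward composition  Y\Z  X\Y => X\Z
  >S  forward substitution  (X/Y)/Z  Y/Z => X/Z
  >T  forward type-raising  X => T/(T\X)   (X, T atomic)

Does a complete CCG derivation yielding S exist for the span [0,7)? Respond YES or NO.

[0,7] S   <
  [0,2] S\N   <B
    [0,1] "built" : PP\N
    [1,2] "liked" : S\PP
  [2,7] S\(S\N)   >
    [2,3] "often" : (S\(S\N))/NP
    [3,7] NP   <
      [3,4] "quickly" : PP
      [4,7] NP\PP   <B
        [4,6] (NP/S)\PP   <
          [4,5] "this" : S
          [5,6] "in" : ((NP/S)\PP)\S
        [6,7] "the" : NP\(NP/S)

YES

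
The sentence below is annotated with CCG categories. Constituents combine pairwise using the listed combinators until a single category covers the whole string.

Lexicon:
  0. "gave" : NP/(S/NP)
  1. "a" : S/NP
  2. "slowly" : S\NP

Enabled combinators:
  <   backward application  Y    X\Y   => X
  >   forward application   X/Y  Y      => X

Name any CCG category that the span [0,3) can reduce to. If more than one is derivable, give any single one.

[0,3] S   <
  [0,2] NP   >
    [0,1] "gave" : NP/(S/NP)
    [1,2] "a" : S/NP
  [2,3] "slowly" : S\NP

S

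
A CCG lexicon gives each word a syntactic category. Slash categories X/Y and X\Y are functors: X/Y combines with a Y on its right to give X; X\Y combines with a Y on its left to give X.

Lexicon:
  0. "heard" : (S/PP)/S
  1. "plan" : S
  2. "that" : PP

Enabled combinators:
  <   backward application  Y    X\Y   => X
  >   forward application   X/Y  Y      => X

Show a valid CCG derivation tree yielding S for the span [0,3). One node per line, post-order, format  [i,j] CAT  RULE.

[0,3] S   >
  [0,2] S/PP   >
    [0,1] "heard" : (S/PP)/S
    [1,2] "plan" : S
  [2,3] "that" : PP

[0,1] (S/PP)/S  lex  "heard"
[1,2] S  lex  "plan"
[0,2] S/PP  >  k=1
[2,3] PP  lex  "that"
[0,3] S  >  k=2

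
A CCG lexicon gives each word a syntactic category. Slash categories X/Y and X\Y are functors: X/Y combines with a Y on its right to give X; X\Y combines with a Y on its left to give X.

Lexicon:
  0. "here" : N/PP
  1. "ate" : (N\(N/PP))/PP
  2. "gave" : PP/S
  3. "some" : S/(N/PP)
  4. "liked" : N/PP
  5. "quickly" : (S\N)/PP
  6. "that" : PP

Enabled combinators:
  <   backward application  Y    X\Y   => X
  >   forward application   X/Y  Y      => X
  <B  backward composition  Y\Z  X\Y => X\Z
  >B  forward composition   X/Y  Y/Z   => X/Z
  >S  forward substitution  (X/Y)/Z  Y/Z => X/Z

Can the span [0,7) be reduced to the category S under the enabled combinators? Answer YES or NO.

[0,7] S   <
  [0,5] N   <
    [0,1] "here" : N/PP
    [1,5] N\(N/PP)   >
      [1,2] "ate" : (N\(N/PP))/PP
      [2,5] PP   >
        [2,3] "gave" : PP/S
        [3,5] S   >
          [3,4] "some" : S/(N/PP)
          [4,5] "liked" : N/PP
  [5,7] S\N   >
    [5,6] "quickly" : (S\N)/PP
    [6,7] "that" : PP

YES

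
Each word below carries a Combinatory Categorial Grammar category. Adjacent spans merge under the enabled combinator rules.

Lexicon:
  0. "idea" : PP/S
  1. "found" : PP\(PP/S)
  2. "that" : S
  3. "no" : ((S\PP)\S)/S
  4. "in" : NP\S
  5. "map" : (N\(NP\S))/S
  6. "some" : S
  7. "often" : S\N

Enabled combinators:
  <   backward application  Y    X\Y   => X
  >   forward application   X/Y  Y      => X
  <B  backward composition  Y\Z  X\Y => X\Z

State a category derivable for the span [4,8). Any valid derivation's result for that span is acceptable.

[0,8] S   <
  [0,2] PP   <
    [0,1] "idea" : PP/S
    [1,2] "found" : PP\(PP/S)
  [2,8] S\PP   <
    [2,3] "that" : S
    [3,8] (S\PP)\S   >
      [3,4] "no" : ((S\PP)\S)/S
      [4,8] S   <
        [4,7] N   <
          [4,5] "in" : NP\S
          [5,7] N\(NP\S)   >
            [5,6] "map" : (N\(NP\S))/S
            [6,7] "some" : S
        [7,8] "often" : S\N

S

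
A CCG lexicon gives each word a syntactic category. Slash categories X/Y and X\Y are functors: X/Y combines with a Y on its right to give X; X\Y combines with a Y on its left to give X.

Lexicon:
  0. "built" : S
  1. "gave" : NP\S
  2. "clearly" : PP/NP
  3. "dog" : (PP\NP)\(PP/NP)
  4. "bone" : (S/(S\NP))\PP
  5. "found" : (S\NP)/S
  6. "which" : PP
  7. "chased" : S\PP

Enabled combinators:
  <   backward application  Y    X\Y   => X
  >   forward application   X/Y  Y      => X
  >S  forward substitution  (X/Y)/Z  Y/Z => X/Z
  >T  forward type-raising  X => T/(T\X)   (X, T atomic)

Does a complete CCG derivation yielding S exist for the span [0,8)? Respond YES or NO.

[0,8] S   >
  [0,5] S/(S\NP)   <
    [0,4] PP   <
      [0,2] NP   >
        [0,1] NP/(NP\S)   >T
          [0,1] "built" : S
        [1,2] "gave" : NP\S
      [2,4] PP\NP   <
        [2,3] "clearly" : PP/NP
        [3,4] "dog" : (PP\NP)\(PP/NP)
    [4,5] "bone" : (S/(S\NP))\PP
  [5,8] S\NP   >
    [5,6] "found" : (S\NP)/S
    [6,8] S   >
      [6,7] S/(S\PP)   >T
        [6,7] "which" : PP
      [7,8] "chased" : S\PP

YES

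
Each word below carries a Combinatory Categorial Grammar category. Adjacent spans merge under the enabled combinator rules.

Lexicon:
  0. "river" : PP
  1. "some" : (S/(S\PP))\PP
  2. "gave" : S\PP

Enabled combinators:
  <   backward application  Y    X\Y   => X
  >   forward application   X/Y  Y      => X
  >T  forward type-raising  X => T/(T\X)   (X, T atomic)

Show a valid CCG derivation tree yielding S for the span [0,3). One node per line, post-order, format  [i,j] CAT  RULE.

[0,1] PP  lex  "river"
[1,2] (S/(S\PP))\PP  lex  "some"
[0,2] S/(S\PP)  <  k=1
[2,3] S\PP  lex  "gave"
[0,3] S  >  k=2

[0,3] S   >
  [0,2] S/(S\PP)   <
    [0,1] "river" : PP
    [1,2] "some" : (S/(S\PP))\PP
  [2,3] "gave" : S\PP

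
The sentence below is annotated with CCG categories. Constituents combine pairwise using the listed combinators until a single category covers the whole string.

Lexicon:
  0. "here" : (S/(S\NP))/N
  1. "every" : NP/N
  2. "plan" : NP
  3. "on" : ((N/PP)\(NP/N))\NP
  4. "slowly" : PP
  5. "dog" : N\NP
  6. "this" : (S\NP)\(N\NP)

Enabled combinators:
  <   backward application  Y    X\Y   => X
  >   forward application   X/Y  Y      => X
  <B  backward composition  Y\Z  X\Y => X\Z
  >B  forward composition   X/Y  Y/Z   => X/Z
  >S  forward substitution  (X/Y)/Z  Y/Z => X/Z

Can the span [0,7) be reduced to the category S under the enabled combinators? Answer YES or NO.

[0,7] S   >
  [0,5] S/(S\NP)   >
    [0,1] "here" : (S/(S\NP))/N
    [1,5] N   >
      [1,4] N/PP   <
        [1,2] "every" : NP/N
        [2,4] (N/PP)\(NP/N)   <
          [2,3] "plan" : NP
          [3,4] "on" : ((N/PP)\(NP/N))\NP
      [4,5] "slowly" : PP
  [5,7] S\NP   <
    [5,6] "dog" : N\NP
    [6,7] "this" : (S\NP)\(N\NP)

YES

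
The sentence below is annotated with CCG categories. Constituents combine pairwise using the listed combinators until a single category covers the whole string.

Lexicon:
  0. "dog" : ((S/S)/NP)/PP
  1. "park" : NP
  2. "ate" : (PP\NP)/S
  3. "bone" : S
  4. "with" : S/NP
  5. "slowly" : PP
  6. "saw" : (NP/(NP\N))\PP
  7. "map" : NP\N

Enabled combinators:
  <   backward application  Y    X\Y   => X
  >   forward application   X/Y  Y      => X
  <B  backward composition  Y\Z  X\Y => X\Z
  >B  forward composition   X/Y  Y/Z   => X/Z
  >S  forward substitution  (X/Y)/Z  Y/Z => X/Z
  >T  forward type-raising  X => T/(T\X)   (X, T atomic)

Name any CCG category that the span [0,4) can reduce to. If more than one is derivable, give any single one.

(S/S)/NP

[0,8] S   >
  [0,5] S/NP   >S
    [0,4] (S/S)/NP   >
      [0,1] "dog" : ((S/S)/NP)/PP
      [1,4] PP   >
        [1,2] PP/(PP\NP)   >T
          [1,2] "park" : NP
        [2,4] PP\NP   >
          [2,3] "ate" : (PP\NP)/S
          [3,4] "bone" : S
    [4,5] "with" : S/NP
  [5,8] NP   >
    [5,7] NP/(NP\N)   <
      [5,6] "slowly" : PP
      [6,7] "saw" : (NP/(NP\N))\PP
    [7,8] "map" : NP\N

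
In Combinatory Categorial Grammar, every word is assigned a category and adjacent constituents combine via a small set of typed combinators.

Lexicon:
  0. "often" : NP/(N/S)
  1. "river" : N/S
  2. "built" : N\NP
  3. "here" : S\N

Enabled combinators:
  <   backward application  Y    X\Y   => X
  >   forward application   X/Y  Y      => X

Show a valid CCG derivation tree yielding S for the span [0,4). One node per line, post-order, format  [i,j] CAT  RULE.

[0,4] S   <
  [0,3] N   <
    [0,2] NP   >
      [0,1] "often" : NP/(N/S)
      [1,2] "river" : N/S
    [2,3] "built" : N\NP
  [3,4] "here" : S\N

[0,1] NP/(N/S)  lex  "often"
[1,2] N/S  lex  "river"
[0,2] NP  >  k=1
[2,3] N\NP  lex  "built"
[0,3] N  <  k=2
[3,4] S\N  lex  "here"
[0,4] S  <  k=3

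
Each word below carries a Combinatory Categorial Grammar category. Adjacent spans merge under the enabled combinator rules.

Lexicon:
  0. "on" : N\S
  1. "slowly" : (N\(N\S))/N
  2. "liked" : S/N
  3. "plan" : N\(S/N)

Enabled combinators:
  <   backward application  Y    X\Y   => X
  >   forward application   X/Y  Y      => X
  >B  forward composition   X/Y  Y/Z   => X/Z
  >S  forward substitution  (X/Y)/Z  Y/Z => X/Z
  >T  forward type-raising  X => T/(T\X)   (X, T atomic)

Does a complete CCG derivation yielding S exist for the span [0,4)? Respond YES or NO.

NO

N\S (N\(N\S))/N S/N N\(S/N)
CKY chart[0,4] = {N, N/(N\N), NP/(NP\N), PP/(PP\N), S/(S\N)}; S ∉ chart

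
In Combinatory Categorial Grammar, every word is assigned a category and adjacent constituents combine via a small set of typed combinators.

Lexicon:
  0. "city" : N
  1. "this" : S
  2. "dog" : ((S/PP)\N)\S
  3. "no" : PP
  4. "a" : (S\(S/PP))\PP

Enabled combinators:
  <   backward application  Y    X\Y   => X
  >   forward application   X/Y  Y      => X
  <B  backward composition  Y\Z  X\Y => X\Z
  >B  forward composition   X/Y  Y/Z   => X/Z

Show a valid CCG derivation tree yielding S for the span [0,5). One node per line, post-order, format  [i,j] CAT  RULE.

[0,1] N  lex  "city"
[1,2] S  lex  "this"
[2,3] ((S/PP)\N)\S  lex  "dog"
[1,3] (S/PP)\N  <  k=2
[0,3] S/PP  <  k=1
[3,4] PP  lex  "no"
[4,5] (S\(S/PP))\PP  lex  "a"
[3,5] S\(S/PP)  <  k=4
[0,5] S  <  k=3

[0,5] S   <
  [0,3] S/PP   <
    [0,1] "city" : N
    [1,3] (S/PP)\N   <
      [1,2] "this" : S
      [2,3] "dog" : ((S/PP)\N)\S
  [3,5] S\(S/PP)   <
    [3,4] "no" : PP
    [4,5] "a" : (S\(S/PP))\PP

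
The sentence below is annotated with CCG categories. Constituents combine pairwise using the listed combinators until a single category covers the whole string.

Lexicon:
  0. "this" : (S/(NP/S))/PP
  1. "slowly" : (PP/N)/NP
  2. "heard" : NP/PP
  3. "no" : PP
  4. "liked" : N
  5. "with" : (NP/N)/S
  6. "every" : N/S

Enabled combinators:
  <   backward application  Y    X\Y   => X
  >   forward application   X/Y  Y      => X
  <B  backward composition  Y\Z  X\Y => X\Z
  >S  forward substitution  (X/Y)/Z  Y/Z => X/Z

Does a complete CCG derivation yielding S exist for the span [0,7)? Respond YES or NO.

YES

[0,7] S   >
  [0,5] S/(NP/S)   >
    [0,1] "this" : (S/(NP/S))/PP
    [1,5] PP   >
      [1,4] PP/N   >
        [1,2] "slowly" : (PP/N)/NP
        [2,4] NP   >
          [2,3] "heard" : NP/PP
          [3,4] "no" : PP
      [4,5] "liked" : N
  [5,7] NP/S   >S
    [5,6] "with" : (NP/N)/S
    [6,7] "every" : N/S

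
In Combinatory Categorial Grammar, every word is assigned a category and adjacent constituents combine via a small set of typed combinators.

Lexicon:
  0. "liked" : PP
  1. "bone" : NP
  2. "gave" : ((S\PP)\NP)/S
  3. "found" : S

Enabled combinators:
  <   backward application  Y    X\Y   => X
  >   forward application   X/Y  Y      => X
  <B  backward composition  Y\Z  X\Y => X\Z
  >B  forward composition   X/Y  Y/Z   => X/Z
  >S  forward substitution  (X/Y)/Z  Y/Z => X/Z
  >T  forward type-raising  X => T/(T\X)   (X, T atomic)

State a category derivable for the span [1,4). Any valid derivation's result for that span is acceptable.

S\PP

[0,4] S   <
  [0,1] "liked" : PP
  [1,4] S\PP   <
    [1,2] "bone" : NP
    [2,4] (S\PP)\NP   >
      [2,3] "gave" : ((S\PP)\NP)/S
      [3,4] "found" : S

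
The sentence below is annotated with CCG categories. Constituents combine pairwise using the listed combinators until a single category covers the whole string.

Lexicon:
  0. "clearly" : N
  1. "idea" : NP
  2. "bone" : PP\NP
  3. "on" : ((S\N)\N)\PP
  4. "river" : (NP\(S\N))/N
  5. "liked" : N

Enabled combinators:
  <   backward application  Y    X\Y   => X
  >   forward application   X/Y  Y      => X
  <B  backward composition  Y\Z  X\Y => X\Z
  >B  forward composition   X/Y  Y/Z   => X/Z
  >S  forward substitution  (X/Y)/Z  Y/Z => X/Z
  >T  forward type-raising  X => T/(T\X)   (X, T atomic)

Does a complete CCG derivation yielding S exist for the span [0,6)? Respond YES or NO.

NO

N NP PP\NP ((S\N)\N)\PP (NP\(S\N))/N N
CKY chart[0,6] = {N/(N\NP), NP, NP/(NP\NP), PP/(PP\NP), S/(S\NP)}; S ∉ chart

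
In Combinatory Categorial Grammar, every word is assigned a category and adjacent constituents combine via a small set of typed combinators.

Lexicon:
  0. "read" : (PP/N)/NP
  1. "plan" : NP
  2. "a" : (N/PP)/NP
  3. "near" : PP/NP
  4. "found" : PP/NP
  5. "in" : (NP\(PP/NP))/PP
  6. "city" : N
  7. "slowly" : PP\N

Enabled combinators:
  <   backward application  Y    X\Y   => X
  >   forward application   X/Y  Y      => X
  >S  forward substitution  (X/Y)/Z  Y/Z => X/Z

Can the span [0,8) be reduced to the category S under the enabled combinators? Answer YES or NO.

(PP/N)/NP NP (N/PP)/NP PP/NP PP/NP (NP\(PP/NP))/PP N PP\N
CKY chart[0,8] = {PP}; S ∉ chart

NO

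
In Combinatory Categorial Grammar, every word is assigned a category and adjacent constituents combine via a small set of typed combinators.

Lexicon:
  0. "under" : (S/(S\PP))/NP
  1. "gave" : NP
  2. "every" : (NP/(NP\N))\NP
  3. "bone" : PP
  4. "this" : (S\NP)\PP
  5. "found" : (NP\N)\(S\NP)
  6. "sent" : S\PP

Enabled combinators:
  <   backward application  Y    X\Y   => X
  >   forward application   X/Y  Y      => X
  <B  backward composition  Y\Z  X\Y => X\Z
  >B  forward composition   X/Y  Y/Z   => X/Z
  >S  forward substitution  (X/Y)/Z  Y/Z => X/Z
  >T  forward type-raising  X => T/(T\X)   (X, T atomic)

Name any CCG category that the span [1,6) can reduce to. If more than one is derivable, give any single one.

[0,7] S   >
  [0,6] S/(S\PP)   >
    [0,1] "under" : (S/(S\PP))/NP
    [1,6] NP   >
      [1,3] NP/(NP\N)   <
        [1,2] "gave" : NP
        [2,3] "every" : (NP/(NP\N))\NP
      [3,6] NP\N   <
        [3,5] S\NP   <
          [3,4] "bone" : PP
          [4,5] "this" : (S\NP)\PP
        [5,6] "found" : (NP\N)\(S\NP)
  [6,7] "sent" : S\PP

NP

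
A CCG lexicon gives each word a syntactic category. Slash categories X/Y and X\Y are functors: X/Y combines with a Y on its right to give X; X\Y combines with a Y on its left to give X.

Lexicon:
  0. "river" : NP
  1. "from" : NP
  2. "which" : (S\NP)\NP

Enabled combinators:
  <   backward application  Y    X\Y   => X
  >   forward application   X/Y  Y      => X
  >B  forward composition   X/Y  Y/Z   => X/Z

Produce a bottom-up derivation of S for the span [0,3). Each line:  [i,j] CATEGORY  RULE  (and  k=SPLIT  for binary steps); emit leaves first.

[0,3] S   <
  [0,1] "river" : NP
  [1,3] S\NP   <
    [1,2] "from" : NP
    [2,3] "which" : (S\NP)\NP

[0,1] NP  lex  "river"
[1,2] NP  lex  "from"
[2,3] (S\NP)\NP  lex  "which"
[1,3] S\NP  <  k=2
[0,3] S  <  k=1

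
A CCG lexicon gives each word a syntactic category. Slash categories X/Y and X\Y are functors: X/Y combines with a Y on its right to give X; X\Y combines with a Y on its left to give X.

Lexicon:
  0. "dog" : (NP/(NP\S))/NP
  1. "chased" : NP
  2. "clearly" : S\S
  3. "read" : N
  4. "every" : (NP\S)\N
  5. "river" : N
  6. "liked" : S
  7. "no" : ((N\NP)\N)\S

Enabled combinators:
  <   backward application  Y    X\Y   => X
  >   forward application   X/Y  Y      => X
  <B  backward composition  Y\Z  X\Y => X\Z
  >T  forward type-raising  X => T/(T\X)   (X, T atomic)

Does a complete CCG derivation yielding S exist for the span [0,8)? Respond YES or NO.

(NP/(NP\S))/NP NP S\S N (NP\S)\N N S ((N\NP)\N)\S
CKY chart[0,8] = {N, N/(N\N), NP/(NP\N), PP/(PP\N), S/(S\N)}; S ∉ chart

NO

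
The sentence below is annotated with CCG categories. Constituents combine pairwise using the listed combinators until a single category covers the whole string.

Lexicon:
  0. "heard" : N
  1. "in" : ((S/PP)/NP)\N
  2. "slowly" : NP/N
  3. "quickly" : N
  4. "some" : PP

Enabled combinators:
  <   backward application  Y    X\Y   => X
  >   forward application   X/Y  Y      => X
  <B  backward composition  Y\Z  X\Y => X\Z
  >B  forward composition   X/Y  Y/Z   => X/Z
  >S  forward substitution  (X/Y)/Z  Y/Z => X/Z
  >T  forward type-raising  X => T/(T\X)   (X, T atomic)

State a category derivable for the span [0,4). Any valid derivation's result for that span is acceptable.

[0,5] S   >
  [0,4] S/PP   >
    [0,2] (S/PP)/NP   <
      [0,1] "heard" : N
      [1,2] "in" : ((S/PP)/NP)\N
    [2,4] NP   >
      [2,3] "slowly" : NP/N
      [3,4] "quickly" : N
  [4,5] "some" : PP

S/PP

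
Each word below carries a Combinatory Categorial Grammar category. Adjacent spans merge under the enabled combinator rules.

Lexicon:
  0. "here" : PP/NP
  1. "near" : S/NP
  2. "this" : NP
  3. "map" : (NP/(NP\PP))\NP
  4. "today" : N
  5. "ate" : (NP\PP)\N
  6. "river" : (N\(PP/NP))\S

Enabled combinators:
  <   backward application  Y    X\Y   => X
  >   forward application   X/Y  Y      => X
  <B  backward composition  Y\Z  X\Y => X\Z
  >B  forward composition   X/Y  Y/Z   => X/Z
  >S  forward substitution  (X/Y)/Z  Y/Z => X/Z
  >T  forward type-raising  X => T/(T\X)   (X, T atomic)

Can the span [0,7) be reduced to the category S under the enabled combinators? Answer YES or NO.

PP/NP S/NP NP (NP/(NP\PP))\NP N (NP\PP)\N (N\(PP/NP))\S
CKY chart[0,7] = {N, N/(N\N), NP/(NP\N), PP/(PP\N), S/(S\N)}; S ∉ chart

NO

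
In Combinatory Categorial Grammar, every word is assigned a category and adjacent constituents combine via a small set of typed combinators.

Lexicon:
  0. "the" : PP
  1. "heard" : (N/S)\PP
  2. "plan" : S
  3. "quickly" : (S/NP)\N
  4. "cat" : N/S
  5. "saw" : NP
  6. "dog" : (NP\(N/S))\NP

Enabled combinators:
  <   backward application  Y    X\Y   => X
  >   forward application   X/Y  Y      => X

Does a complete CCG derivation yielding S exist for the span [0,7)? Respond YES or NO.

[0,7] S   >
  [0,4] S/NP   <
    [0,3] N   >
      [0,2] N/S   <
        [0,1] "the" : PP
        [1,2] "heard" : (N/S)\PP
      [2,3] "plan" : S
    [3,4] "quickly" : (S/NP)\N
  [4,7] NP   <
    [4,5] "cat" : N/S
    [5,7] NP\(N/S)   <
      [5,6] "saw" : NP
      [6,7] "dog" : (NP\(N/S))\NP

YES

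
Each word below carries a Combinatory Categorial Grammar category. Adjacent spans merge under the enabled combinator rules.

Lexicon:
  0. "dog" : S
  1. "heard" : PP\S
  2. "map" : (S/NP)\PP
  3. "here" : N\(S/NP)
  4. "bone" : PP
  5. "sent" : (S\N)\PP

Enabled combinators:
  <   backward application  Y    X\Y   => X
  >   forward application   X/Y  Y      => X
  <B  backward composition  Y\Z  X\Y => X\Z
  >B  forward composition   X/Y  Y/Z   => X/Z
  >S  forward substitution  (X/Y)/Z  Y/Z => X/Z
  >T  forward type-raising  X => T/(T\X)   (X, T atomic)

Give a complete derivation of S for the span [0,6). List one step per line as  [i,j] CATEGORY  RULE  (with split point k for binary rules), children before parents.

[0,6] S   <
  [0,4] N   <
    [0,2] PP   >
      [0,1] PP/(PP\S)   >T
        [0,1] "dog" : S
      [1,2] "heard" : PP\S
    [2,4] N\PP   <B
      [2,3] "map" : (S/NP)\PP
      [3,4] "here" : N\(S/NP)
  [4,6] S\N   <
    [4,5] "bone" : PP
    [5,6] "sent" : (S\N)\PP

[0,1] S  lex  "dog"
[0,1] PP/(PP\S)  >T
[1,2] PP\S  lex  "heard"
[0,2] PP  >  k=1
[2,3] (S/NP)\PP  lex  "map"
[3,4] N\(S/NP)  lex  "here"
[2,4] N\PP  <B  k=3
[0,4] N  <  k=2
[4,5] PP  lex  "bone"
[5,6] (S\N)\PP  lex  "sent"
[4,6] S\N  <  k=5
[0,6] S  <  k=4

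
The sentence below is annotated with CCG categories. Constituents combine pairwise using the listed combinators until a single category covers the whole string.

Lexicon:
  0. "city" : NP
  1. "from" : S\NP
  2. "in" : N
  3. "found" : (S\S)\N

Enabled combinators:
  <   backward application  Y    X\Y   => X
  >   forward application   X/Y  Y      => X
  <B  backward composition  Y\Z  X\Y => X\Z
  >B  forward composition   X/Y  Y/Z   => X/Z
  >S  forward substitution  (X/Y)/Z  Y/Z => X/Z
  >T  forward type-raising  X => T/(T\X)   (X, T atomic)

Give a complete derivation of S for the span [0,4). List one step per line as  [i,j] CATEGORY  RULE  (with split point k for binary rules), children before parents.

[0,1] NP  lex  "city"
[0,1] S/(S\NP)  >T
[1,2] S\NP  lex  "from"
[2,3] N  lex  "in"
[3,4] (S\S)\N  lex  "found"
[2,4] S\S  <  k=3
[1,4] S\NP  <B  k=2
[0,4] S  >  k=1

[0,4] S   >
  [0,1] S/(S\NP)   >T
    [0,1] "city" : NP
  [1,4] S\NP   <B
    [1,2] "from" : S\NP
    [2,4] S\S   <
      [2,3] "in" : N
      [3,4] "found" : (S\S)\N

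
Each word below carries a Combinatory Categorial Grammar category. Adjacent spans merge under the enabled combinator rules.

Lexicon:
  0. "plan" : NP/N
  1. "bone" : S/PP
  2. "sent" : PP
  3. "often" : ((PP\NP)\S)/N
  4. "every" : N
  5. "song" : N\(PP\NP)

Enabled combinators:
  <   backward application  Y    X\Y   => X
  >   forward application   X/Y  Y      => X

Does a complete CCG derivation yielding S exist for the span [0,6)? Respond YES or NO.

NO

NP/N S/PP PP ((PP\NP)\S)/N N N\(PP\NP)
CKY chart[0,6] = {NP}; S ∉ chart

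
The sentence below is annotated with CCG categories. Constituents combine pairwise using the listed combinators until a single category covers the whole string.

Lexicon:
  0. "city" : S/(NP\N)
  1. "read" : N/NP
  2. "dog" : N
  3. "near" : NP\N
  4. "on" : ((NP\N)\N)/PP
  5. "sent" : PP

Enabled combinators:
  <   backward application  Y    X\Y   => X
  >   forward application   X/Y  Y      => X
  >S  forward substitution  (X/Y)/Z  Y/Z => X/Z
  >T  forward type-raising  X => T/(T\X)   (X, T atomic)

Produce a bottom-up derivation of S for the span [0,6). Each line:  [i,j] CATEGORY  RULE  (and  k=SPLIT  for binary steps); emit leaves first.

[0,6] S   >
  [0,1] "city" : S/(NP\N)
  [1,6] NP\N   <
    [1,4] N   >
      [1,2] "read" : N/NP
      [2,4] NP   <
        [2,3] "dog" : N
        [3,4] "near" : NP\N
    [4,6] (NP\N)\N   >
      [4,5] "on" : ((NP\N)\N)/PP
      [5,6] "sent" : PP

[0,1] S/(NP\N)  lex  "city"
[1,2] N/NP  lex  "read"
[2,3] N  lex  "dog"
[3,4] NP\N  lex  "near"
[2,4] NP  <  k=3
[1,4] N  >  k=2
[4,5] ((NP\N)\N)/PP  lex  "on"
[5,6] PP  lex  "sent"
[4,6] (NP\N)\N  >  k=5
[1,6] NP\N  <  k=4
[0,6] S  >  k=1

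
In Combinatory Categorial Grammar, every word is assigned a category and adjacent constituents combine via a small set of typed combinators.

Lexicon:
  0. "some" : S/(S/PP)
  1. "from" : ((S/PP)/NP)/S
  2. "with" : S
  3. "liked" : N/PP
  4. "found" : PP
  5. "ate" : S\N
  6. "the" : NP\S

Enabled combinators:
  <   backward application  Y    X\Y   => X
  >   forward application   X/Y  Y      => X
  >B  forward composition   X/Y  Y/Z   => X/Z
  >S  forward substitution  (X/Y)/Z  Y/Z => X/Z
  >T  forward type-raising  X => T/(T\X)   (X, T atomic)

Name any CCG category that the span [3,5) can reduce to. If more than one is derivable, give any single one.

[0,7] S   >
  [0,1] "some" : S/(S/PP)
  [1,7] S/PP   >
    [1,3] (S/PP)/NP   >
      [1,2] "from" : ((S/PP)/NP)/S
      [2,3] "with" : S
    [3,7] NP   <
      [3,6] S   <
        [3,5] N   >
          [3,4] "liked" : N/PP
          [4,5] "found" : PP
        [5,6] "ate" : S\N
      [6,7] "the" : NP\S

N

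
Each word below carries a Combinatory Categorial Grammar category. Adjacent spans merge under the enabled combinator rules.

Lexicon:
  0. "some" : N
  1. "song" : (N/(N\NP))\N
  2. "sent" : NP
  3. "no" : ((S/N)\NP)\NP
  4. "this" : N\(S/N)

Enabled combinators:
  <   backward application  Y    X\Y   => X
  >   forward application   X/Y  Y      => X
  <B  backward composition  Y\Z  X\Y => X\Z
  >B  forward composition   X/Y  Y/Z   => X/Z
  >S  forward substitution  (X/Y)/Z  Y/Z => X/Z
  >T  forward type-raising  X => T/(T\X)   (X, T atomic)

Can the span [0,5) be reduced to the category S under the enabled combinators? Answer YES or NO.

NO

N (N/(N\NP))\N NP ((S/N)\NP)\NP N\(S/N)
CKY chart[0,5] = {N, N/(N\N), NP/(NP\N), PP/(PP\N), S/(S\N)}; S ∉ chart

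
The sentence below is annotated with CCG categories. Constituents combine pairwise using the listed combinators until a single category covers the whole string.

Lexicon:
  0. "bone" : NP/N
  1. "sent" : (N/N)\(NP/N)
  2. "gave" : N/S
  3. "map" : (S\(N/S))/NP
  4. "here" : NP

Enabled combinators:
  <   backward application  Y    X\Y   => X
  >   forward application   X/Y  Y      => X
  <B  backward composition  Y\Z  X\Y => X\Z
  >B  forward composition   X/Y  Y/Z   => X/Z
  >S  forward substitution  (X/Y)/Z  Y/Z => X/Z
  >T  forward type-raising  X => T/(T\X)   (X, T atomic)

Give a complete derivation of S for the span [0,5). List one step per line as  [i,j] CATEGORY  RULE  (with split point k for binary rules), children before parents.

[0,1] NP/N  lex  "bone"
[1,2] (N/N)\(NP/N)  lex  "sent"
[0,2] N/N  <  k=1
[2,3] N/S  lex  "gave"
[0,3] N/S  >B  k=2
[3,4] (S\(N/S))/NP  lex  "map"
[4,5] NP  lex  "here"
[3,5] S\(N/S)  >  k=4
[0,5] S  <  k=3

[0,5] S   <
  [0,3] N/S   >B
    [0,2] N/N   <
      [0,1] "bone" : NP/N
      [1,2] "sent" : (N/N)\(NP/N)
    [2,3] "gave" : N/S
  [3,5] S\(N/S)   >
    [3,4] "map" : (S\(N/S))/NP
    [4,5] "here" : NP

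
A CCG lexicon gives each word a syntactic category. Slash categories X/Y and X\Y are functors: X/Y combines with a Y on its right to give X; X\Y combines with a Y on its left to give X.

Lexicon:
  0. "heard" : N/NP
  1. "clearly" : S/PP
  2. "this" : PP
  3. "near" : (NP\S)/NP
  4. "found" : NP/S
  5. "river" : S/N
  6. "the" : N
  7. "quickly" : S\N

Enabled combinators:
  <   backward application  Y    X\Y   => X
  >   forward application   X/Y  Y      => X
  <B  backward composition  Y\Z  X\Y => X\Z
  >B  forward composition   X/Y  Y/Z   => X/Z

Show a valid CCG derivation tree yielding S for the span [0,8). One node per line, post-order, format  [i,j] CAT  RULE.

[0,1] N/NP  lex  "heard"
[1,2] S/PP  lex  "clearly"
[2,3] PP  lex  "this"
[1,3] S  >  k=2
[3,4] (NP\S)/NP  lex  "near"
[4,5] NP/S  lex  "found"
[5,6] S/N  lex  "river"
[4,6] NP/N  >B  k=5
[6,7] N  lex  "the"
[4,7] NP  >  k=6
[3,7] NP\S  >  k=4
[1,7] NP  <  k=3
[0,7] N  >  k=1
[7,8] S\N  lex  "quickly"
[0,8] S  <  k=7

[0,8] S   <
  [0,7] N   >
    [0,1] "heard" : N/NP
    [1,7] NP   <
      [1,3] S   >
        [1,2] "clearly" : S/PP
        [2,3] "this" : PP
      [3,7] NP\S   >
        [3,4] "near" : (NP\S)/NP
        [4,7] NP   >
          [4,6] NP/N   >B
            [4,5] "found" : NP/S
            [5,6] "river" : S/N
          [6,7] "the" : N
  [7,8] "quickly" : S\N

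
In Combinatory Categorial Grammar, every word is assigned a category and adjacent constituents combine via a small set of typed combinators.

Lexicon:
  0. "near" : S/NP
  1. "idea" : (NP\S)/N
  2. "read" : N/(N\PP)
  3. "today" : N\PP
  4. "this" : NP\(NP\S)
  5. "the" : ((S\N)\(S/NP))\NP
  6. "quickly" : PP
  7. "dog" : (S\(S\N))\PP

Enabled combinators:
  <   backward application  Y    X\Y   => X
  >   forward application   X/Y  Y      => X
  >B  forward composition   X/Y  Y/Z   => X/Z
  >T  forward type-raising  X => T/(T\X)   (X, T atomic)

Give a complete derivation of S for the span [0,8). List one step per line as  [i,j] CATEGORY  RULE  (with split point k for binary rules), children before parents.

[0,1] S/NP  lex  "near"
[1,2] (NP\S)/N  lex  "idea"
[2,3] N/(N\PP)  lex  "read"
[3,4] N\PP  lex  "today"
[2,4] N  >  k=3
[1,4] NP\S  >  k=2
[4,5] NP\(NP\S)  lex  "this"
[1,5] NP  <  k=4
[5,6] ((S\N)\(S/NP))\NP  lex  "the"
[1,6] (S\N)\(S/NP)  <  k=5
[0,6] S\N  <  k=1
[6,7] PP  lex  "quickly"
[7,8] (S\(S\N))\PP  lex  "dog"
[6,8] S\(S\N)  <  k=7
[0,8] S  <  k=6

[0,8] S   <
  [0,6] S\N   <
    [0,1] "near" : S/NP
    [1,6] (S\N)\(S/NP)   <
      [1,5] NP   <
        [1,4] NP\S   >
          [1,2] "idea" : (NP\S)/N
          [2,4] N   >
            [2,3] "read" : N/(N\PP)
            [3,4] "today" : N\PP
        [4,5] "this" : NP\(NP\S)
      [5,6] "the" : ((S\N)\(S/NP))\NP
  [6,8] S\(S\N)   <
    [6,7] "quickly" : PP
    [7,8] "dog" : (S\(S\N))\PP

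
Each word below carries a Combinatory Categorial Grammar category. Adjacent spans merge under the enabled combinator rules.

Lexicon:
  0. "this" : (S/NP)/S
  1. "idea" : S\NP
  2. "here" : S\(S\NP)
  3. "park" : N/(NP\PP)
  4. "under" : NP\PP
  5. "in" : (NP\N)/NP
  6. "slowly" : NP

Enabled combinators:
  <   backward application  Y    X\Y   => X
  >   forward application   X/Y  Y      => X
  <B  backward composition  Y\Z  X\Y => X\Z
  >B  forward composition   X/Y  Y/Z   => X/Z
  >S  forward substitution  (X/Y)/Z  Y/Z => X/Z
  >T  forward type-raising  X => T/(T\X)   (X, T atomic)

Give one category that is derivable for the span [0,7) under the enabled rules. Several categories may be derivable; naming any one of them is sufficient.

[0,7] S   >
  [0,3] S/NP   >
    [0,1] "this" : (S/NP)/S
    [1,3] S   <
      [1,2] "idea" : S\NP
      [2,3] "here" : S\(S\NP)
  [3,7] NP   <
    [3,5] N   >
      [3,4] "park" : N/(NP\PP)
      [4,5] "under" : NP\PP
    [5,7] NP\N   >
      [5,6] "in" : (NP\N)/NP
      [6,7] "slowly" : NP

S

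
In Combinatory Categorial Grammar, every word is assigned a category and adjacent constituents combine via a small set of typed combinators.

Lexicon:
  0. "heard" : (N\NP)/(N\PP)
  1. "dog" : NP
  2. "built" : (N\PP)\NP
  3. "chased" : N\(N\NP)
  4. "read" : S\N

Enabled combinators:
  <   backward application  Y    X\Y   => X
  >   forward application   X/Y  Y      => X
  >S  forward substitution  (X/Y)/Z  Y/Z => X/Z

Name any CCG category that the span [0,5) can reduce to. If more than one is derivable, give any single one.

S

[0,5] S   <
  [0,4] N   <
    [0,3] N\NP   >
      [0,1] "heard" : (N\NP)/(N\PP)
      [1,3] N\PP   <
        [1,2] "dog" : NP
        [2,3] "built" : (N\PP)\NP
    [3,4] "chased" : N\(N\NP)
  [4,5] "read" : S\N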